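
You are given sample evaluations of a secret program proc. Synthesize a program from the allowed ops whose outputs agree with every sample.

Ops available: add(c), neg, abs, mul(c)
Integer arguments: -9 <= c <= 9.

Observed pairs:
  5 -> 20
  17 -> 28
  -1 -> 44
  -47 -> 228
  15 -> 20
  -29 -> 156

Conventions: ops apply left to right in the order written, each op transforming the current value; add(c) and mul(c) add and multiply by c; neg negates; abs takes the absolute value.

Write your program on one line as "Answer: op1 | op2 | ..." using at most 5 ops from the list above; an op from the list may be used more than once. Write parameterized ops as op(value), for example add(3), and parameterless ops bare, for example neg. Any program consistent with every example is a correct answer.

add(-6) | mul(4) | add(-7) | add(-9) | abs

Check, running the answer program on each example:
  5 -> -1 -> -4 -> -11 -> -20 -> 20
  17 -> 11 -> 44 -> 37 -> 28 -> 28
  -1 -> -7 -> -28 -> -35 -> -44 -> 44
  -47 -> -53 -> -212 -> -219 -> -228 -> 228
  15 -> 9 -> 36 -> 29 -> 20 -> 20
  -29 -> -35 -> -140 -> -147 -> -156 -> 156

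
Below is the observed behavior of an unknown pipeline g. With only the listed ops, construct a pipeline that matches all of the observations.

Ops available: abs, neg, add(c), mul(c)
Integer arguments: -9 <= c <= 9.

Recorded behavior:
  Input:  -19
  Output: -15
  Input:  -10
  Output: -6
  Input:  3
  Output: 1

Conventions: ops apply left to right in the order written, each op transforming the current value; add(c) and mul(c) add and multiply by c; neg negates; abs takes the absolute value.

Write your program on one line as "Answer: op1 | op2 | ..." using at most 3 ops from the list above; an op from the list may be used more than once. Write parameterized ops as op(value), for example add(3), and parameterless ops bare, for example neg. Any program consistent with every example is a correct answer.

abs | neg | add(4)

Check, running the answer program on each example:
  -19 -> 19 -> -19 -> -15
  -10 -> 10 -> -10 -> -6
  3 -> 3 -> -3 -> 1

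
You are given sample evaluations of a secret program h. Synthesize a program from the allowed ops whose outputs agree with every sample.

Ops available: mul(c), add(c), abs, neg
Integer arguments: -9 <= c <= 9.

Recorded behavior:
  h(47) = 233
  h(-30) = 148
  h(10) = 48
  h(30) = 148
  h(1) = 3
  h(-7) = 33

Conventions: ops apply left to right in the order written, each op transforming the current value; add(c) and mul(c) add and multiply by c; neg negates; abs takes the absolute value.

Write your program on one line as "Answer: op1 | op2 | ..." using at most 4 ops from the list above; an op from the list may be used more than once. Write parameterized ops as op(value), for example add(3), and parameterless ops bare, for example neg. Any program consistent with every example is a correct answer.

abs | mul(5) | add(-2)

Check, running the answer program on each example:
  47 -> 47 -> 235 -> 233
  -30 -> 30 -> 150 -> 148
  10 -> 10 -> 50 -> 48
  30 -> 30 -> 150 -> 148
  1 -> 1 -> 5 -> 3
  -7 -> 7 -> 35 -> 33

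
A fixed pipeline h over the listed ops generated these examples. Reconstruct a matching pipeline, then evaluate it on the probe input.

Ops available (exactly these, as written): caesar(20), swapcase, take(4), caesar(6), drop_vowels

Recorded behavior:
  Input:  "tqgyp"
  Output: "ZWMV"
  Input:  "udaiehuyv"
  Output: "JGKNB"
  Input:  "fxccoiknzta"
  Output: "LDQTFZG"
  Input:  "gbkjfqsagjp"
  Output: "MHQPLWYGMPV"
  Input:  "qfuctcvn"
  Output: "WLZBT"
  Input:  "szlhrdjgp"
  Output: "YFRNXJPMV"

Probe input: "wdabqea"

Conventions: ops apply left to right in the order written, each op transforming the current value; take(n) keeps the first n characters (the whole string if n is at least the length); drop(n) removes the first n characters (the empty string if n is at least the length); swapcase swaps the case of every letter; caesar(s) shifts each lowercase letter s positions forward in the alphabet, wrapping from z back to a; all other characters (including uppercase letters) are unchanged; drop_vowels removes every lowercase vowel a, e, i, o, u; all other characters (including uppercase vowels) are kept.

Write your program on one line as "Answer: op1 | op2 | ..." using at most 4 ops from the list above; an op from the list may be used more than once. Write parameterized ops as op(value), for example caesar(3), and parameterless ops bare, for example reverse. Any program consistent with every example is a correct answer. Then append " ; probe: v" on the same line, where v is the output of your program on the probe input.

caesar(6) | drop_vowels | swapcase ; probe: "CJGHWKG"

Check, running the answer program on each example:
  "tqgyp" -> "zwmev" -> "zwmv" -> "ZWMV"
  "udaiehuyv" -> "ajgoknaeb" -> "jgknb" -> "JGKNB"
  "fxccoiknzta" -> "ldiiuoqtfzg" -> "ldqtfzg" -> "LDQTFZG"
  "gbkjfqsagjp" -> "mhqplwygmpv" -> "mhqplwygmpv" -> "MHQPLWYGMPV"
  "qfuctcvn" -> "wlaizibt" -> "wlzbt" -> "WLZBT"
  "szlhrdjgp" -> "yfrnxjpmv" -> "yfrnxjpmv" -> "YFRNXJPMV"
  probe: "wdabqea" -> "cjghwkg" -> "cjghwkg" -> "CJGHWKG"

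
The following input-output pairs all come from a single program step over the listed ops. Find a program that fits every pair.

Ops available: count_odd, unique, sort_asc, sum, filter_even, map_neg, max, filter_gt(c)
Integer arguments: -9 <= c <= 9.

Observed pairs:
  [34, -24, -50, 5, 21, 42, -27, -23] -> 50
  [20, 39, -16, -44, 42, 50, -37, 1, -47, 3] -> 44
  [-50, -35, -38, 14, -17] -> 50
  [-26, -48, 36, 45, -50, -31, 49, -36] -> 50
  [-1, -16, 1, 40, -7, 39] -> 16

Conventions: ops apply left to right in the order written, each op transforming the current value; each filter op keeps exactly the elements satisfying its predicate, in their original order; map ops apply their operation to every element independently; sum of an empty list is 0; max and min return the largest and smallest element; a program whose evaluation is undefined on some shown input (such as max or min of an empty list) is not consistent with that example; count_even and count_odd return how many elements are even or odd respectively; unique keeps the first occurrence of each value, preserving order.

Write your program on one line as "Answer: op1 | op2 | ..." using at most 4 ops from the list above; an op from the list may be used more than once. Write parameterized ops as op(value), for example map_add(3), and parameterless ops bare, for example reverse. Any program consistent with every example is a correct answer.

sort_asc | map_neg | filter_even | max

Check, running the answer program on each example:
  [34, -24, -50, 5, 21, 42, -27, -23] -> [-50, -27, -24, -23, 5, 21, 34, 42] -> [50, 27, 24, 23, -5, -21, -34, -42] -> [50, 24, -34, -42] -> 50
  [20, 39, -16, -44, 42, 50, -37, 1, -47, 3] -> [-47, -44, -37, -16, 1, 3, 20, 39, 42, 50] -> [47, 44, 37, 16, -1, -3, -20, -39, -42, -50] -> [44, 16, -20, -42, -50] -> 44
  [-50, -35, -38, 14, -17] -> [-50, -38, -35, -17, 14] -> [50, 38, 35, 17, -14] -> [50, 38, -14] -> 50
  [-26, -48, 36, 45, -50, -31, 49, -36] -> [-50, -48, -36, -31, -26, 36, 45, 49] -> [50, 48, 36, 31, 26, -36, -45, -49] -> [50, 48, 36, 26, -36] -> 50
  [-1, -16, 1, 40, -7, 39] -> [-16, -7, -1, 1, 39, 40] -> [16, 7, 1, -1, -39, -40] -> [16, -40] -> 16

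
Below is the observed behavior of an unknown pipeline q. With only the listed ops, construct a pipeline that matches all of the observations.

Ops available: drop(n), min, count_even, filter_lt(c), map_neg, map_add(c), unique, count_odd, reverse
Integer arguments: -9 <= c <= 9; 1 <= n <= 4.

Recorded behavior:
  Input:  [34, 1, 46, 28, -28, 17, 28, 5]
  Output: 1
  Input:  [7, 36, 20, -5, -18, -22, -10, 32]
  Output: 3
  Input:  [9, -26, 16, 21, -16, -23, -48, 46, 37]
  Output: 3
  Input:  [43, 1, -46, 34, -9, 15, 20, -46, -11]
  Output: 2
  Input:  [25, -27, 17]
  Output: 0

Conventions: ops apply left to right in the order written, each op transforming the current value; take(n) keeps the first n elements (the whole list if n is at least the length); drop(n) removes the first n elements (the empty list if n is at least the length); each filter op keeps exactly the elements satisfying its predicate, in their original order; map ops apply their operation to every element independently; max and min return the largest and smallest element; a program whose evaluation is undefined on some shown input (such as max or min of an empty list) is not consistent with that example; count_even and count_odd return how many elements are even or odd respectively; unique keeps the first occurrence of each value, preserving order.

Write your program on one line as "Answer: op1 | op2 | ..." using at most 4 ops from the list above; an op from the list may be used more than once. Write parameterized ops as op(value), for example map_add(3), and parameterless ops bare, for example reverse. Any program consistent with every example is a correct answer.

map_add(3) | filter_lt(-4) | count_odd

Check, running the answer program on each example:
  [34, 1, 46, 28, -28, 17, 28, 5] -> [37, 4, 49, 31, -25, 20, 31, 8] -> [-25] -> 1
  [7, 36, 20, -5, -18, -22, -10, 32] -> [10, 39, 23, -2, -15, -19, -7, 35] -> [-15, -19, -7] -> 3
  [9, -26, 16, 21, -16, -23, -48, 46, 37] -> [12, -23, 19, 24, -13, -20, -45, 49, 40] -> [-23, -13, -20, -45] -> 3
  [43, 1, -46, 34, -9, 15, 20, -46, -11] -> [46, 4, -43, 37, -6, 18, 23, -43, -8] -> [-43, -6, -43, -8] -> 2
  [25, -27, 17] -> [28, -24, 20] -> [-24] -> 0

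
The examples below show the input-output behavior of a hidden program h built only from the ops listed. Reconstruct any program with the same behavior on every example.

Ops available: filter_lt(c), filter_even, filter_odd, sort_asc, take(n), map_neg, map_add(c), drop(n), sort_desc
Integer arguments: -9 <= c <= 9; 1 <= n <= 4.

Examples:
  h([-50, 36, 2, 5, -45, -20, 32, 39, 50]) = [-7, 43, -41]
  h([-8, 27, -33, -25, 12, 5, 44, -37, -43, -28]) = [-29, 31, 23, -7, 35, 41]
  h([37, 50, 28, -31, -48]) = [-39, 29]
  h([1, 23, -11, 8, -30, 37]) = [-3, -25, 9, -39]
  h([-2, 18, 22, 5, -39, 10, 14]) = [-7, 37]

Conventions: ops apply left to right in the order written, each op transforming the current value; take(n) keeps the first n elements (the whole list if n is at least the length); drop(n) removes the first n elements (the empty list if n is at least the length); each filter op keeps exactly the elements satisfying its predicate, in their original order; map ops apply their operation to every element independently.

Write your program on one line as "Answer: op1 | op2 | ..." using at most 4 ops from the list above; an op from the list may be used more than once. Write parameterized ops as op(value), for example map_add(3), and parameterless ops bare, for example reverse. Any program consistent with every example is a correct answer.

filter_odd | map_add(-3) | map_add(5) | map_neg

Check, running the answer program on each example:
  [-50, 36, 2, 5, -45, -20, 32, 39, 50] -> [5, -45, 39] -> [2, -48, 36] -> [7, -43, 41] -> [-7, 43, -41]
  [-8, 27, -33, -25, 12, 5, 44, -37, -43, -28] -> [27, -33, -25, 5, -37, -43] -> [24, -36, -28, 2, -40, -46] -> [29, -31, -23, 7, -35, -41] -> [-29, 31, 23, -7, 35, 41]
  [37, 50, 28, -31, -48] -> [37, -31] -> [34, -34] -> [39, -29] -> [-39, 29]
  [1, 23, -11, 8, -30, 37] -> [1, 23, -11, 37] -> [-2, 20, -14, 34] -> [3, 25, -9, 39] -> [-3, -25, 9, -39]
  [-2, 18, 22, 5, -39, 10, 14] -> [5, -39] -> [2, -42] -> [7, -37] -> [-7, 37]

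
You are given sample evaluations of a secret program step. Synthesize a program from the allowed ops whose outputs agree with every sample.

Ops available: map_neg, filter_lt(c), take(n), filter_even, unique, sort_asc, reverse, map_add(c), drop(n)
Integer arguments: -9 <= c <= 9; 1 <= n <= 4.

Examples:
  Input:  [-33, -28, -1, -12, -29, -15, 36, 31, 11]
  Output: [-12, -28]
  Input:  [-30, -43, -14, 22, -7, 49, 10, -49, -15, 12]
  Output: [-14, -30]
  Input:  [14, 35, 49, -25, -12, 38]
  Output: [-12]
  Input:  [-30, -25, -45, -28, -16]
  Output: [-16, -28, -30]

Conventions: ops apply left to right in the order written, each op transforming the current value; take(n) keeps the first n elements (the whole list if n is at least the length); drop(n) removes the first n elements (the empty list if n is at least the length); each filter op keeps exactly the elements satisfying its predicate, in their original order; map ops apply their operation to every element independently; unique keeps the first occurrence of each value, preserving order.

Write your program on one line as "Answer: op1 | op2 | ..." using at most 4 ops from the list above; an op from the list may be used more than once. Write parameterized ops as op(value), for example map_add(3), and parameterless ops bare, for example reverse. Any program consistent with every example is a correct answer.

filter_even | sort_asc | filter_lt(0) | reverse

Check, running the answer program on each example:
  [-33, -28, -1, -12, -29, -15, 36, 31, 11] -> [-28, -12, 36] -> [-28, -12, 36] -> [-28, -12] -> [-12, -28]
  [-30, -43, -14, 22, -7, 49, 10, -49, -15, 12] -> [-30, -14, 22, 10, 12] -> [-30, -14, 10, 12, 22] -> [-30, -14] -> [-14, -30]
  [14, 35, 49, -25, -12, 38] -> [14, -12, 38] -> [-12, 14, 38] -> [-12] -> [-12]
  [-30, -25, -45, -28, -16] -> [-30, -28, -16] -> [-30, -28, -16] -> [-30, -28, -16] -> [-16, -28, -30]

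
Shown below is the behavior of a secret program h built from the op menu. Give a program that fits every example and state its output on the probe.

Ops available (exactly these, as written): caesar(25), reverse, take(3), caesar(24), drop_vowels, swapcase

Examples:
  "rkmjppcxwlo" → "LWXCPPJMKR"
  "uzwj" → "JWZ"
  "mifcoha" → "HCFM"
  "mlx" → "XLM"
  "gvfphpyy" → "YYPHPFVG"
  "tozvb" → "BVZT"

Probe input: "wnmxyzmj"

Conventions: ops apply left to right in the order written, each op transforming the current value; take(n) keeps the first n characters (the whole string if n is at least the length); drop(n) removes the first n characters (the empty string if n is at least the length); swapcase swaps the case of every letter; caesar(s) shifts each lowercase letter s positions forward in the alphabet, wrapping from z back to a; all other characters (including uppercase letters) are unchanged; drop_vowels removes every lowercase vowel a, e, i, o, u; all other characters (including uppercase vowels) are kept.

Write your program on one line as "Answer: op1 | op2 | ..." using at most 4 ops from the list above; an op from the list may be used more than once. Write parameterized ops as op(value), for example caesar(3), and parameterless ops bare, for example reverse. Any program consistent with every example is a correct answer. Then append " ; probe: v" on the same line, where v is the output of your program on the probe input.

drop_vowels | reverse | swapcase ; probe: "JMZYXMNW"

Check, running the answer program on each example:
  "rkmjppcxwlo" -> "rkmjppcxwl" -> "lwxcppjmkr" -> "LWXCPPJMKR"
  "uzwj" -> "zwj" -> "jwz" -> "JWZ"
  "mifcoha" -> "mfch" -> "hcfm" -> "HCFM"
  "mlx" -> "mlx" -> "xlm" -> "XLM"
  "gvfphpyy" -> "gvfphpyy" -> "yyphpfvg" -> "YYPHPFVG"
  "tozvb" -> "tzvb" -> "bvzt" -> "BVZT"
  probe: "wnmxyzmj" -> "wnmxyzmj" -> "jmzyxmnw" -> "JMZYXMNW"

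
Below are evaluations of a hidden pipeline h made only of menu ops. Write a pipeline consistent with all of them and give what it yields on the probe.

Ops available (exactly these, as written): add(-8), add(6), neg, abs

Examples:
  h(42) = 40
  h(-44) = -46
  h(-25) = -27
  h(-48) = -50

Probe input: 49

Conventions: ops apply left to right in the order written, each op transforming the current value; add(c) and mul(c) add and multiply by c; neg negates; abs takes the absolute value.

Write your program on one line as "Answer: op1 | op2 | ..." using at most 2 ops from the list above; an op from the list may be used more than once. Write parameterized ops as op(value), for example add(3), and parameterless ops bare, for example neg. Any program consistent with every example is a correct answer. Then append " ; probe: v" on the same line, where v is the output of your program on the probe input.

add(-8) | add(6) ; probe: 47

Check, running the answer program on each example:
  42 -> 34 -> 40
  -44 -> -52 -> -46
  -25 -> -33 -> -27
  -48 -> -56 -> -50
  probe: 49 -> 41 -> 47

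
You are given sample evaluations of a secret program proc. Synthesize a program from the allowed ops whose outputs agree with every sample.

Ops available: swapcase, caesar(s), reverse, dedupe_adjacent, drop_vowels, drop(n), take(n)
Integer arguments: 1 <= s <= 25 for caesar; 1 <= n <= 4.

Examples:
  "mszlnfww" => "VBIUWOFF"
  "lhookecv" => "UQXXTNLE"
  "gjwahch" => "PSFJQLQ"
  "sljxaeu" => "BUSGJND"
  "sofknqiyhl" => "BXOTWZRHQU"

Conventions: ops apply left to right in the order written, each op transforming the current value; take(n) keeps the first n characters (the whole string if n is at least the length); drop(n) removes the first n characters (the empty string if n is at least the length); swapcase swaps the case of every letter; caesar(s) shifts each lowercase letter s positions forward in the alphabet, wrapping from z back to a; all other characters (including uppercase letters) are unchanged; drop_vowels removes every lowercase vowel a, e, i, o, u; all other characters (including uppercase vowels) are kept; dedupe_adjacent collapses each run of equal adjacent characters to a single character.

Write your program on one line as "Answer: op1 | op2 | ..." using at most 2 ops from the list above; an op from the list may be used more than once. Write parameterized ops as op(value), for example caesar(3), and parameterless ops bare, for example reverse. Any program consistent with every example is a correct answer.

caesar(9) | swapcase

Check, running the answer program on each example:
  "mszlnfww" -> "vbiuwoff" -> "VBIUWOFF"
  "lhookecv" -> "uqxxtnle" -> "UQXXTNLE"
  "gjwahch" -> "psfjqlq" -> "PSFJQLQ"
  "sljxaeu" -> "busgjnd" -> "BUSGJND"
  "sofknqiyhl" -> "bxotwzrhqu" -> "BXOTWZRHQU"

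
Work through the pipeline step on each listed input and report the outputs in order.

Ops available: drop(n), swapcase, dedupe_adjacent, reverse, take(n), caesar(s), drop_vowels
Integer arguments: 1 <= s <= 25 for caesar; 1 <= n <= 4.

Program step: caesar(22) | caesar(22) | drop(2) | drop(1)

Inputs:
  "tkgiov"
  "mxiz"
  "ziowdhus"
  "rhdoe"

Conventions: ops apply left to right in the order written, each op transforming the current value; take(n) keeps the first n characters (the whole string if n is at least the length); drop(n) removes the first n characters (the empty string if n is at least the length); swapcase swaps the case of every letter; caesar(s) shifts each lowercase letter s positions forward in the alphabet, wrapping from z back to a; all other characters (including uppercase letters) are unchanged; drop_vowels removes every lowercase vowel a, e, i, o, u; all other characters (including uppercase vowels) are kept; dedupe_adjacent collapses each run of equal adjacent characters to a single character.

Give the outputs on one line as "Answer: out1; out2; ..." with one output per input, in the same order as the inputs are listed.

Execution, op by op:
  "tkgiov" -> "pgcekr" -> "lcyagn" -> "yagn" -> "agn"
  "mxiz" -> "itev" -> "epar" -> "ar" -> "r"
  "ziowdhus" -> "vekszdqo" -> "ragovzmk" -> "govzmk" -> "ovzmk"
  "rhdoe" -> "ndzka" -> "jzvgw" -> "vgw" -> "gw"

"agn"; "r"; "ovzmk"; "gw"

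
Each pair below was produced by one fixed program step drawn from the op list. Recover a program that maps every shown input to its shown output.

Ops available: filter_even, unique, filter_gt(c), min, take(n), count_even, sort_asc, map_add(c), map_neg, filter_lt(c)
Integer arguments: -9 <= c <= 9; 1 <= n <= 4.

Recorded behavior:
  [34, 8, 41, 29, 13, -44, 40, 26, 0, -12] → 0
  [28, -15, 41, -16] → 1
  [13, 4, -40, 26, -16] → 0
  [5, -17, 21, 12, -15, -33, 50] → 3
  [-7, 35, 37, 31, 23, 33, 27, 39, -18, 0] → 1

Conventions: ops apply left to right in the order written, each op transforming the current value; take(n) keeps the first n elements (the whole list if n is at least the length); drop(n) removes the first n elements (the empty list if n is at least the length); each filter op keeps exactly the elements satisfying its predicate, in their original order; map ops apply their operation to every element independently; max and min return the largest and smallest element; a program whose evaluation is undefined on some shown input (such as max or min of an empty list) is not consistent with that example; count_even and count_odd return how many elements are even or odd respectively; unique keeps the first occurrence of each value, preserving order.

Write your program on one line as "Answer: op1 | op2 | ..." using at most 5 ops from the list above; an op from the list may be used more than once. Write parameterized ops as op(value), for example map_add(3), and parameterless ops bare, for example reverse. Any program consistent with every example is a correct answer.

map_add(-7) | map_neg | filter_gt(6) | count_even

Check, running the answer program on each example:
  [34, 8, 41, 29, 13, -44, 40, 26, 0, -12] -> [27, 1, 34, 22, 6, -51, 33, 19, -7, -19] -> [-27, -1, -34, -22, -6, 51, -33, -19, 7, 19] -> [51, 7, 19] -> 0
  [28, -15, 41, -16] -> [21, -22, 34, -23] -> [-21, 22, -34, 23] -> [22, 23] -> 1
  [13, 4, -40, 26, -16] -> [6, -3, -47, 19, -23] -> [-6, 3, 47, -19, 23] -> [47, 23] -> 0
  [5, -17, 21, 12, -15, -33, 50] -> [-2, -24, 14, 5, -22, -40, 43] -> [2, 24, -14, -5, 22, 40, -43] -> [24, 22, 40] -> 3
  [-7, 35, 37, 31, 23, 33, 27, 39, -18, 0] -> [-14, 28, 30, 24, 16, 26, 20, 32, -25, -7] -> [14, -28, -30, -24, -16, -26, -20, -32, 25, 7] -> [14, 25, 7] -> 1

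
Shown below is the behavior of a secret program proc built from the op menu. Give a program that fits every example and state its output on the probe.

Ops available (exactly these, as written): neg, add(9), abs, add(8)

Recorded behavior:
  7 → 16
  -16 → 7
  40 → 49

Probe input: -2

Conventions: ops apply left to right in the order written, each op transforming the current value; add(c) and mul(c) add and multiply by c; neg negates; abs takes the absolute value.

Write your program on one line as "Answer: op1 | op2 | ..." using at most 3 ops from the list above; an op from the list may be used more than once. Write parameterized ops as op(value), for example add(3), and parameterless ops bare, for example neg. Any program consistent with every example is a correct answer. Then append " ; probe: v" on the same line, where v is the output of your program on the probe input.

add(9) | abs ; probe: 7

Check, running the answer program on each example:
  7 -> 16 -> 16
  -16 -> -7 -> 7
  40 -> 49 -> 49
  probe: -2 -> 7 -> 7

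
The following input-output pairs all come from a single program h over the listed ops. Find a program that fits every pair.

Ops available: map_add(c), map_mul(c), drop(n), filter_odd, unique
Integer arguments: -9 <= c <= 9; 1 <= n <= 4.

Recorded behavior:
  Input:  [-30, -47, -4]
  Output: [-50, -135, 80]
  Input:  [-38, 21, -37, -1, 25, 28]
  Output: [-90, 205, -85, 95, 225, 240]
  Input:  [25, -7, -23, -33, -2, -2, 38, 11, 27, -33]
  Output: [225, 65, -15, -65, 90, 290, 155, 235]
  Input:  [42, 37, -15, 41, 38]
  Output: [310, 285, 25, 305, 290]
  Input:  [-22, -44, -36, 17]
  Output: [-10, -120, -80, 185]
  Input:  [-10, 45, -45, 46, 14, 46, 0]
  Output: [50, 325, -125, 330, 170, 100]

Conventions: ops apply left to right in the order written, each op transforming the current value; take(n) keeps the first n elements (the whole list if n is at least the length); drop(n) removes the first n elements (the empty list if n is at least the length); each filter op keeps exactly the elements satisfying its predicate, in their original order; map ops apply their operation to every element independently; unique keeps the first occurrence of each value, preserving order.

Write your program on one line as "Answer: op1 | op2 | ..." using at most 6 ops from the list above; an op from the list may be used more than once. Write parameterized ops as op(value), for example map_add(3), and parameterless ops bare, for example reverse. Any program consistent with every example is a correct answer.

unique | map_add(8) | map_add(7) | map_add(5) | map_mul(5)

Check, running the answer program on each example:
  [-30, -47, -4] -> [-30, -47, -4] -> [-22, -39, 4] -> [-15, -32, 11] -> [-10, -27, 16] -> [-50, -135, 80]
  [-38, 21, -37, -1, 25, 28] -> [-38, 21, -37, -1, 25, 28] -> [-30, 29, -29, 7, 33, 36] -> [-23, 36, -22, 14, 40, 43] -> [-18, 41, -17, 19, 45, 48] -> [-90, 205, -85, 95, 225, 240]
  [25, -7, -23, -33, -2, -2, 38, 11, 27, -33] -> [25, -7, -23, -33, -2, 38, 11, 27] -> [33, 1, -15, -25, 6, 46, 19, 35] -> [40, 8, -8, -18, 13, 53, 26, 42] -> [45, 13, -3, -13, 18, 58, 31, 47] -> [225, 65, -15, -65, 90, 290, 155, 235]
  [42, 37, -15, 41, 38] -> [42, 37, -15, 41, 38] -> [50, 45, -7, 49, 46] -> [57, 52, 0, 56, 53] -> [62, 57, 5, 61, 58] -> [310, 285, 25, 305, 290]
  [-22, -44, -36, 17] -> [-22, -44, -36, 17] -> [-14, -36, -28, 25] -> [-7, -29, -21, 32] -> [-2, -24, -16, 37] -> [-10, -120, -80, 185]
  [-10, 45, -45, 46, 14, 46, 0] -> [-10, 45, -45, 46, 14, 0] -> [-2, 53, -37, 54, 22, 8] -> [5, 60, -30, 61, 29, 15] -> [10, 65, -25, 66, 34, 20] -> [50, 325, -125, 330, 170, 100]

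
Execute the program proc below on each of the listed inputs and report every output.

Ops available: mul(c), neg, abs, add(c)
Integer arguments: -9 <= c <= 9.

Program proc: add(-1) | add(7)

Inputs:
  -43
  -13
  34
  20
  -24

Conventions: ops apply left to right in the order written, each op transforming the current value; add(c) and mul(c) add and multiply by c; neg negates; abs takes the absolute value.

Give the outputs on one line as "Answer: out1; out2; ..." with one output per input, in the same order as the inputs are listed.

-37; -7; 40; 26; -18

Execution, op by op:
  -43 -> -44 -> -37
  -13 -> -14 -> -7
  34 -> 33 -> 40
  20 -> 19 -> 26
  -24 -> -25 -> -18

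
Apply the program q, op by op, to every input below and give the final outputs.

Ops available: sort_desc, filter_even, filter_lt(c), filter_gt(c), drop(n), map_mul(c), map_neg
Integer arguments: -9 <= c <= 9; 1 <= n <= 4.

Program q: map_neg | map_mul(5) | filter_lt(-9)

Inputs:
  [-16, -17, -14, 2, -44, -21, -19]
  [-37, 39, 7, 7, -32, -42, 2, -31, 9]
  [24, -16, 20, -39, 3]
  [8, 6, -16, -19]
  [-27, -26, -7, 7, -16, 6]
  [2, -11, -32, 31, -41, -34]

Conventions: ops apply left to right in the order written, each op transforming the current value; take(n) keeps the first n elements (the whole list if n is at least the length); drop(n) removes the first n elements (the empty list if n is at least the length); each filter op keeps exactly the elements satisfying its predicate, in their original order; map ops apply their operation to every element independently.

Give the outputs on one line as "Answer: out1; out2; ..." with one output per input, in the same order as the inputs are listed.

[-10]; [-195, -35, -35, -10, -45]; [-120, -100, -15]; [-40, -30]; [-35, -30]; [-10, -155]

Execution, op by op:
  [-16, -17, -14, 2, -44, -21, -19] -> [16, 17, 14, -2, 44, 21, 19] -> [80, 85, 70, -10, 220, 105, 95] -> [-10]
  [-37, 39, 7, 7, -32, -42, 2, -31, 9] -> [37, -39, -7, -7, 32, 42, -2, 31, -9] -> [185, -195, -35, -35, 160, 210, -10, 155, -45] -> [-195, -35, -35, -10, -45]
  [24, -16, 20, -39, 3] -> [-24, 16, -20, 39, -3] -> [-120, 80, -100, 195, -15] -> [-120, -100, -15]
  [8, 6, -16, -19] -> [-8, -6, 16, 19] -> [-40, -30, 80, 95] -> [-40, -30]
  [-27, -26, -7, 7, -16, 6] -> [27, 26, 7, -7, 16, -6] -> [135, 130, 35, -35, 80, -30] -> [-35, -30]
  [2, -11, -32, 31, -41, -34] -> [-2, 11, 32, -31, 41, 34] -> [-10, 55, 160, -155, 205, 170] -> [-10, -155]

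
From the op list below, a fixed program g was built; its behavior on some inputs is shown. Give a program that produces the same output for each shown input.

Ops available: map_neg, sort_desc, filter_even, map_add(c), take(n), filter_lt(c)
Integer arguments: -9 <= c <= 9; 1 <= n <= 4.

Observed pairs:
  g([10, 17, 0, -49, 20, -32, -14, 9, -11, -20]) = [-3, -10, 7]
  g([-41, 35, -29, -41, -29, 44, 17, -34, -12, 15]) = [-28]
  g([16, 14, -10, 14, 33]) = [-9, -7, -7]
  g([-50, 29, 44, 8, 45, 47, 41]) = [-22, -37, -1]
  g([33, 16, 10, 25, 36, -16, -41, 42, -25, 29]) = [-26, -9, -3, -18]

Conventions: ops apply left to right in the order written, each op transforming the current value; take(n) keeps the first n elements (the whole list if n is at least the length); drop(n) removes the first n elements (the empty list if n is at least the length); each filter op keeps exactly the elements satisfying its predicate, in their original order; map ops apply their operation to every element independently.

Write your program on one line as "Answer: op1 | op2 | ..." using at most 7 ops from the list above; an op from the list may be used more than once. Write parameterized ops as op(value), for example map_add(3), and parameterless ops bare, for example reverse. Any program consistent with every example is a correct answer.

map_add(-1) | take(4) | map_add(-8) | map_neg | map_add(-2) | filter_lt(9)

Check, running the answer program on each example:
  [10, 17, 0, -49, 20, -32, -14, 9, -11, -20] -> [9, 16, -1, -50, 19, -33, -15, 8, -12, -21] -> [9, 16, -1, -50] -> [1, 8, -9, -58] -> [-1, -8, 9, 58] -> [-3, -10, 7, 56] -> [-3, -10, 7]
  [-41, 35, -29, -41, -29, 44, 17, -34, -12, 15] -> [-42, 34, -30, -42, -30, 43, 16, -35, -13, 14] -> [-42, 34, -30, -42] -> [-50, 26, -38, -50] -> [50, -26, 38, 50] -> [48, -28, 36, 48] -> [-28]
  [16, 14, -10, 14, 33] -> [15, 13, -11, 13, 32] -> [15, 13, -11, 13] -> [7, 5, -19, 5] -> [-7, -5, 19, -5] -> [-9, -7, 17, -7] -> [-9, -7, -7]
  [-50, 29, 44, 8, 45, 47, 41] -> [-51, 28, 43, 7, 44, 46, 40] -> [-51, 28, 43, 7] -> [-59, 20, 35, -1] -> [59, -20, -35, 1] -> [57, -22, -37, -1] -> [-22, -37, -1]
  [33, 16, 10, 25, 36, -16, -41, 42, -25, 29] -> [32, 15, 9, 24, 35, -17, -42, 41, -26, 28] -> [32, 15, 9, 24] -> [24, 7, 1, 16] -> [-24, -7, -1, -16] -> [-26, -9, -3, -18] -> [-26, -9, -3, -18]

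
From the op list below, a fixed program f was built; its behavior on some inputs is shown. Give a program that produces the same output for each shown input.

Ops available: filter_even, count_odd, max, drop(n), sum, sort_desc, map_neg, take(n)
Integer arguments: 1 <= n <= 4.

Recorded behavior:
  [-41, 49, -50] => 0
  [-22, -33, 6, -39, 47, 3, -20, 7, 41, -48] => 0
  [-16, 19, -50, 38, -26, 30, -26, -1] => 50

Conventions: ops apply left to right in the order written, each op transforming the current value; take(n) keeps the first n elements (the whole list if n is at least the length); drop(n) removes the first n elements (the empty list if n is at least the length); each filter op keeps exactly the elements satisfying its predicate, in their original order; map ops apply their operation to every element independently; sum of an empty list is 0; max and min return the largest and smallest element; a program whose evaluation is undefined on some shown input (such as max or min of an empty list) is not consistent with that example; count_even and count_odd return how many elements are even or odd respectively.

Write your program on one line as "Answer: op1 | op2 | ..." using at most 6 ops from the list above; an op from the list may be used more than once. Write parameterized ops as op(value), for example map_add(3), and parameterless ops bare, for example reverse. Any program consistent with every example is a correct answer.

filter_even | sort_desc | drop(4) | drop(1) | map_neg | sum

Check, running the answer program on each example:
  [-41, 49, -50] -> [-50] -> [-50] -> [] -> [] -> [] -> 0
  [-22, -33, 6, -39, 47, 3, -20, 7, 41, -48] -> [-22, 6, -20, -48] -> [6, -20, -22, -48] -> [] -> [] -> [] -> 0
  [-16, 19, -50, 38, -26, 30, -26, -1] -> [-16, -50, 38, -26, 30, -26] -> [38, 30, -16, -26, -26, -50] -> [-26, -50] -> [-50] -> [50] -> 50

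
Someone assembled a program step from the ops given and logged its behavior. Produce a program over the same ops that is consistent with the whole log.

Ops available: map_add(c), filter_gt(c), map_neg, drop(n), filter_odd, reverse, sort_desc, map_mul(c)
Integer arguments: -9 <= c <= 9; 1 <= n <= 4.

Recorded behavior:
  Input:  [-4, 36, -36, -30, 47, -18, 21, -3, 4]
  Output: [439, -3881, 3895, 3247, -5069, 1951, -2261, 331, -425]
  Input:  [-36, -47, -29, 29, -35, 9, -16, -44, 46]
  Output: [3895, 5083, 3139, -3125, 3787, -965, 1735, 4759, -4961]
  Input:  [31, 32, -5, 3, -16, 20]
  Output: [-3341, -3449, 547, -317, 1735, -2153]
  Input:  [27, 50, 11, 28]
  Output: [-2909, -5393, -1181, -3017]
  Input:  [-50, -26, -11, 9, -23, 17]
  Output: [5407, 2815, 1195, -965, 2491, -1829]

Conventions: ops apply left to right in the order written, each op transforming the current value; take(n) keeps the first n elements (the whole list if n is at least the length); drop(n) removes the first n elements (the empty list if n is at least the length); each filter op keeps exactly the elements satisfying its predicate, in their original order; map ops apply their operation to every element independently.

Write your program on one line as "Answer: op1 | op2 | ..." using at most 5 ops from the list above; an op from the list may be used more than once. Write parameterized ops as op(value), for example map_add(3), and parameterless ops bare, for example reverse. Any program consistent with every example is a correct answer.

map_mul(-4) | map_mul(9) | map_mul(3) | map_add(5) | map_add(2)

Check, running the answer program on each example:
  [-4, 36, -36, -30, 47, -18, 21, -3, 4] -> [16, -144, 144, 120, -188, 72, -84, 12, -16] -> [144, -1296, 1296, 1080, -1692, 648, -756, 108, -144] -> [432, -3888, 3888, 3240, -5076, 1944, -2268, 324, -432] -> [437, -3883, 3893, 3245, -5071, 1949, -2263, 329, -427] -> [439, -3881, 3895, 3247, -5069, 1951, -2261, 331, -425]
  [-36, -47, -29, 29, -35, 9, -16, -44, 46] -> [144, 188, 116, -116, 140, -36, 64, 176, -184] -> [1296, 1692, 1044, -1044, 1260, -324, 576, 1584, -1656] -> [3888, 5076, 3132, -3132, 3780, -972, 1728, 4752, -4968] -> [3893, 5081, 3137, -3127, 3785, -967, 1733, 4757, -4963] -> [3895, 5083, 3139, -3125, 3787, -965, 1735, 4759, -4961]
  [31, 32, -5, 3, -16, 20] -> [-124, -128, 20, -12, 64, -80] -> [-1116, -1152, 180, -108, 576, -720] -> [-3348, -3456, 540, -324, 1728, -2160] -> [-3343, -3451, 545, -319, 1733, -2155] -> [-3341, -3449, 547, -317, 1735, -2153]
  [27, 50, 11, 28] -> [-108, -200, -44, -112] -> [-972, -1800, -396, -1008] -> [-2916, -5400, -1188, -3024] -> [-2911, -5395, -1183, -3019] -> [-2909, -5393, -1181, -3017]
  [-50, -26, -11, 9, -23, 17] -> [200, 104, 44, -36, 92, -68] -> [1800, 936, 396, -324, 828, -612] -> [5400, 2808, 1188, -972, 2484, -1836] -> [5405, 2813, 1193, -967, 2489, -1831] -> [5407, 2815, 1195, -965, 2491, -1829]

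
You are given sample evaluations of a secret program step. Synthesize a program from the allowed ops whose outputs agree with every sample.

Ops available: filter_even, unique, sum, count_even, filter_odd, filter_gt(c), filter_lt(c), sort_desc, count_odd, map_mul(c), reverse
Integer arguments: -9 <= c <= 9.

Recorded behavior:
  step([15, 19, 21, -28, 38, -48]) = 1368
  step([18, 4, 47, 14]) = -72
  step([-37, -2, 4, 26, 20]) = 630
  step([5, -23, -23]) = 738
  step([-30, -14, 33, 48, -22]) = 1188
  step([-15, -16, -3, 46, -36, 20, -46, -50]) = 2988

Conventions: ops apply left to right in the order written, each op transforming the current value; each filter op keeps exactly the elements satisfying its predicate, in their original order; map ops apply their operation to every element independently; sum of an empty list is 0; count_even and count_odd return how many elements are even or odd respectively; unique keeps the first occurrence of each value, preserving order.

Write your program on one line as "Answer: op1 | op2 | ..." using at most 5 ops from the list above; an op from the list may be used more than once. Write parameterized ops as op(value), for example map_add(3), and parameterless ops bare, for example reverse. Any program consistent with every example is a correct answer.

filter_lt(8) | reverse | map_mul(9) | map_mul(-2) | sum

Check, running the answer program on each example:
  [15, 19, 21, -28, 38, -48] -> [-28, -48] -> [-48, -28] -> [-432, -252] -> [864, 504] -> 1368
  [18, 4, 47, 14] -> [4] -> [4] -> [36] -> [-72] -> -72
  [-37, -2, 4, 26, 20] -> [-37, -2, 4] -> [4, -2, -37] -> [36, -18, -333] -> [-72, 36, 666] -> 630
  [5, -23, -23] -> [5, -23, -23] -> [-23, -23, 5] -> [-207, -207, 45] -> [414, 414, -90] -> 738
  [-30, -14, 33, 48, -22] -> [-30, -14, -22] -> [-22, -14, -30] -> [-198, -126, -270] -> [396, 252, 540] -> 1188
  [-15, -16, -3, 46, -36, 20, -46, -50] -> [-15, -16, -3, -36, -46, -50] -> [-50, -46, -36, -3, -16, -15] -> [-450, -414, -324, -27, -144, -135] -> [900, 828, 648, 54, 288, 270] -> 2988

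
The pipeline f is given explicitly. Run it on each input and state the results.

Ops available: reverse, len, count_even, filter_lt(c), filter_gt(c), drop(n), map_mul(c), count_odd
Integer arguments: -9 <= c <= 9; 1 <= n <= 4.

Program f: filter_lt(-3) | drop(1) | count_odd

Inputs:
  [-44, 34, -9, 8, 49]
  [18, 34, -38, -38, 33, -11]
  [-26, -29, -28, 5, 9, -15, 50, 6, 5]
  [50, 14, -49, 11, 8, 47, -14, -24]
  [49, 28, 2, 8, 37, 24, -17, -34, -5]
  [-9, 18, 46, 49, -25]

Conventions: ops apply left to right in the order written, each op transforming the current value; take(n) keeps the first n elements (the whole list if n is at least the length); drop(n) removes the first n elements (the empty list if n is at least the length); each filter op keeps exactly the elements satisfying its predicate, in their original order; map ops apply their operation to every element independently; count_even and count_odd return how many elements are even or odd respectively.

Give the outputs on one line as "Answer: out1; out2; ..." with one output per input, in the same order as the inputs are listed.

Execution, op by op:
  [-44, 34, -9, 8, 49] -> [-44, -9] -> [-9] -> 1
  [18, 34, -38, -38, 33, -11] -> [-38, -38, -11] -> [-38, -11] -> 1
  [-26, -29, -28, 5, 9, -15, 50, 6, 5] -> [-26, -29, -28, -15] -> [-29, -28, -15] -> 2
  [50, 14, -49, 11, 8, 47, -14, -24] -> [-49, -14, -24] -> [-14, -24] -> 0
  [49, 28, 2, 8, 37, 24, -17, -34, -5] -> [-17, -34, -5] -> [-34, -5] -> 1
  [-9, 18, 46, 49, -25] -> [-9, -25] -> [-25] -> 1

1; 1; 2; 0; 1; 1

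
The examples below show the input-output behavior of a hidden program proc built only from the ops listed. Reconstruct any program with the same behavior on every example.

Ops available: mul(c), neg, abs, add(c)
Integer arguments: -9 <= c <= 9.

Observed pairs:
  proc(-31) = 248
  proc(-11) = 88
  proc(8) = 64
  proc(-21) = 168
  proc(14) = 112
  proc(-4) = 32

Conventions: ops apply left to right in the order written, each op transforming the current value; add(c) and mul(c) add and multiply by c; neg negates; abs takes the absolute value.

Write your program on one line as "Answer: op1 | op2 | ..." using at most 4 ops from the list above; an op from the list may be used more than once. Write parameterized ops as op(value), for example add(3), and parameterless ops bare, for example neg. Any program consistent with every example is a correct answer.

abs | neg | mul(-8)

Check, running the answer program on each example:
  -31 -> 31 -> -31 -> 248
  -11 -> 11 -> -11 -> 88
  8 -> 8 -> -8 -> 64
  -21 -> 21 -> -21 -> 168
  14 -> 14 -> -14 -> 112
  -4 -> 4 -> -4 -> 32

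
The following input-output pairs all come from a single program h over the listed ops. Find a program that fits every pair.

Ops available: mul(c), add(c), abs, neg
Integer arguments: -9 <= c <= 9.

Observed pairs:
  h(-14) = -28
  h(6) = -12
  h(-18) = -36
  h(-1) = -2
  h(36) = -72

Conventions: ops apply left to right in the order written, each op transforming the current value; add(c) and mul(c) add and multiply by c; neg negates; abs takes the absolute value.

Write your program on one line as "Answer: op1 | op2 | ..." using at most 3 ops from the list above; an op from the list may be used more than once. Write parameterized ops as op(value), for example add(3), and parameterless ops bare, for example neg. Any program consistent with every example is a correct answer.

mul(2) | abs | neg

Check, running the answer program on each example:
  -14 -> -28 -> 28 -> -28
  6 -> 12 -> 12 -> -12
  -18 -> -36 -> 36 -> -36
  -1 -> -2 -> 2 -> -2
  36 -> 72 -> 72 -> -72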